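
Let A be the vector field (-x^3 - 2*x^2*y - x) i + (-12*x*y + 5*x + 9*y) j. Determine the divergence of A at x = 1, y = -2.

1

∂A₁/∂x = -3*x^2 - 4*x*y - 1
∂A₂/∂y = -12*x + 9
∇·A = -3*x^2 - 4*x*y - 12*x + 8
At (1, -2): 1.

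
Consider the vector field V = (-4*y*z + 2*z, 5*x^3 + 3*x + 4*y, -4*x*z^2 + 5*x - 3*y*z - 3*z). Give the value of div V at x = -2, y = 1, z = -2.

∂V₁/∂x = 0
∂V₂/∂y = 4
∂V₃/∂z = -8*x*z - 3*y - 3
∇·V = -8*x*z - 3*y + 1
At (-2, 1, -2): -34.

-34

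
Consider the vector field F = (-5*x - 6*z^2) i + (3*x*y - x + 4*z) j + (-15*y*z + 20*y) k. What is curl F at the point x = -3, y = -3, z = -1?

(∇×F)₁ = ∂F₃/∂y − ∂F₂/∂z = -15*z + 16
(∇×F)₂ = ∂F₁/∂z − ∂F₃/∂x = -12*z
(∇×F)₃ = ∂F₂/∂x − ∂F₁/∂y = 3*y - 1
∇×F = (-15*z + 16, -12*z, 3*y - 1)
At (-3, -3, -1): (31, 12, -10).

(31, 12, -10)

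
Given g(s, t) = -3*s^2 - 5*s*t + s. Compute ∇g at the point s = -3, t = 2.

(9, 15)

∂g/∂s = -6*s - 5*t + 1
∂g/∂t = -5*s
∇g = (-6*s - 5*t + 1, -5*s)
At (-3, 2): (9, 15).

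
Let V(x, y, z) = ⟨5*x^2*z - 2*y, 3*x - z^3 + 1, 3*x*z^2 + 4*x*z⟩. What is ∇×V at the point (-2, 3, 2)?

(∇×V)₁ = ∂V₃/∂y − ∂V₂/∂z = 3*z^2
(∇×V)₂ = ∂V₁/∂z − ∂V₃/∂x = 5*x^2 - 3*z^2 - 4*z
(∇×V)₃ = ∂V₂/∂x − ∂V₁/∂y = 5
∇×V = (3*z^2, 5*x^2 - 3*z^2 - 4*z, 5)
At (-2, 3, 2): (12, 0, 5).

(12, 0, 5)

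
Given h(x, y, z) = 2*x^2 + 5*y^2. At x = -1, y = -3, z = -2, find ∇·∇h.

14

∂²h/∂x² = 4
∂²h/∂y² = 10
∂²h/∂z² = 0
∇²h = 14
At (-1, -3, -2): 14.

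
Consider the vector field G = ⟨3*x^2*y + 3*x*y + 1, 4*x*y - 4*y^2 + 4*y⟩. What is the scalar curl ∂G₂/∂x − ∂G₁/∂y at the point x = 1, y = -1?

∂G₂/∂x = 4*y
∂G₁/∂y = 3*x^2 + 3*x
Scalar curl = -3*x^2 - 3*x + 4*y
At (1, -1): -10.

-10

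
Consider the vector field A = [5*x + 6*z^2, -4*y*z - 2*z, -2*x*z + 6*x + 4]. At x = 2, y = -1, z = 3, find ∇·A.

-11

∂A₁/∂x = 5
∂A₂/∂y = -4*z
∂A₃/∂z = -2*x
∇·A = -2*x - 4*z + 5
At (2, -1, 3): -11.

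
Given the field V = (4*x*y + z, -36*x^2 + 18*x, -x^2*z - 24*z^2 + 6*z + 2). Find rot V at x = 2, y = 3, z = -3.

(∇×V)₁ = ∂V₃/∂y − ∂V₂/∂z = 0
(∇×V)₂ = ∂V₁/∂z − ∂V₃/∂x = 2*x*z + 1
(∇×V)₃ = ∂V₂/∂x − ∂V₁/∂y = -76*x + 18
∇×V = (0, 2*x*z + 1, -76*x + 18)
At (2, 3, -3): (0, -11, -134).

(0, -11, -134)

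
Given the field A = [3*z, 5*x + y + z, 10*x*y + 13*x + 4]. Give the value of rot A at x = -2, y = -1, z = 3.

(∇×A)₁ = ∂A₃/∂y − ∂A₂/∂z = 10*x - 1
(∇×A)₂ = ∂A₁/∂z − ∂A₃/∂x = -10*y - 10
(∇×A)₃ = ∂A₂/∂x − ∂A₁/∂y = 5
∇×A = (10*x - 1, -10*y - 10, 5)
At (-2, -1, 3): (-21, 0, 5).

(-21, 0, 5)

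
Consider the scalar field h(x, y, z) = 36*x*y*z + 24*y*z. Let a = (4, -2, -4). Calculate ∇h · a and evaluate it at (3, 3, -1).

-1752

∂h/∂x = 36*y*z
∂h/∂y = 36*x*z + 24*z
∂h/∂z = 36*x*y + 24*y
∇h at (3, 3, -1) = (-108, -132, 396)
∇h · a = (-108)(4) + (-132)(-2) + (396)(-4) = -1752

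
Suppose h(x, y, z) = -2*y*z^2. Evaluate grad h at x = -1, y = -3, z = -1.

(0, -2, -12)

∂h/∂x = 0
∂h/∂y = -2*z^2
∂h/∂z = -4*y*z
∇h = (0, -2*z^2, -4*y*z)
At (-1, -3, -1): (0, -2, -12).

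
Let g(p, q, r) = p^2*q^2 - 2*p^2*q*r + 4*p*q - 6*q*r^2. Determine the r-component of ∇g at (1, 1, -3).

34

(∇g)_3 = ∂g/∂r = -2*p^2*q - 12*q*r
At (1, 1, -3): 34.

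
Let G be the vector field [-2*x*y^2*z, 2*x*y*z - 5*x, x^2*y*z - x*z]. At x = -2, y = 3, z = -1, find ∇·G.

∂G₁/∂x = -2*y^2*z
∂G₂/∂y = 2*x*z
∂G₃/∂z = x^2*y - x
∇·G = x^2*y + 2*x*z - x - 2*y^2*z
At (-2, 3, -1): 36.

36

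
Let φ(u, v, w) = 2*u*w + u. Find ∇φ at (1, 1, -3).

∂φ/∂u = 2*w + 1
∂φ/∂v = 0
∂φ/∂w = 2*u
∇φ = (2*w + 1, 0, 2*u)
At (1, 1, -3): (-5, 0, 2).

(-5, 0, 2)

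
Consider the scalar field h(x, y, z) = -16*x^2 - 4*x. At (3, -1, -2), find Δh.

-32

∂²h/∂x² = -32
∂²h/∂y² = 0
∂²h/∂z² = 0
∇²h = -32
At (3, -1, -2): -32.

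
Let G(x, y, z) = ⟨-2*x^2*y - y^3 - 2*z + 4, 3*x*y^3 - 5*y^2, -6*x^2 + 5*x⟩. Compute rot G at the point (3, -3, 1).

(∇×G)₁ = ∂G₃/∂y − ∂G₂/∂z = 0
(∇×G)₂ = ∂G₁/∂z − ∂G₃/∂x = 12*x - 7
(∇×G)₃ = ∂G₂/∂x − ∂G₁/∂y = 2*x^2 + 3*y^3 + 3*y^2
∇×G = (0, 12*x - 7, 2*x^2 + 3*y^3 + 3*y^2)
At (3, -3, 1): (0, 29, -36).

(0, 29, -36)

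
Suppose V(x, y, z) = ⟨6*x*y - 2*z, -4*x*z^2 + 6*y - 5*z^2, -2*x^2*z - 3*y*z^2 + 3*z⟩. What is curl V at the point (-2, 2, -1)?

(3, 6, 8)

(∇×V)₁ = ∂V₃/∂y − ∂V₂/∂z = 8*x*z - 3*z^2 + 10*z
(∇×V)₂ = ∂V₁/∂z − ∂V₃/∂x = 4*x*z - 2
(∇×V)₃ = ∂V₂/∂x − ∂V₁/∂y = -6*x - 4*z^2
∇×V = (8*x*z - 3*z^2 + 10*z, 4*x*z - 2, -6*x - 4*z^2)
At (-2, 2, -1): (3, 6, 8).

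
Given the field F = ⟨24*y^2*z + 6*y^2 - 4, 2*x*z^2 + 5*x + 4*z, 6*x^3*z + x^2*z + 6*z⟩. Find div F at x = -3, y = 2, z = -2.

-147

∂F₁/∂x = 0
∂F₂/∂y = 0
∂F₃/∂z = 6*x^3 + x^2 + 6
∇·F = 6*x^3 + x^2 + 6
At (-3, 2, -2): -147.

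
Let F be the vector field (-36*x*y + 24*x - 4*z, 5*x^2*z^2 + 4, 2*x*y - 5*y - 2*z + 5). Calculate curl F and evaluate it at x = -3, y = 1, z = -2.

(∇×F)₁ = ∂F₃/∂y − ∂F₂/∂z = -10*x^2*z + 2*x - 5
(∇×F)₂ = ∂F₁/∂z − ∂F₃/∂x = -2*y - 4
(∇×F)₃ = ∂F₂/∂x − ∂F₁/∂y = 10*x*z^2 + 36*x
∇×F = (-10*x^2*z + 2*x - 5, -2*y - 4, 10*x*z^2 + 36*x)
At (-3, 1, -2): (169, -6, -228).

(169, -6, -228)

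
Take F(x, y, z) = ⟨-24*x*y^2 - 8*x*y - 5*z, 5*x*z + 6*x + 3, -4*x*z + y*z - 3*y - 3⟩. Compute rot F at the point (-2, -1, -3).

(4, -17, 71)

(∇×F)₁ = ∂F₃/∂y − ∂F₂/∂z = -5*x + z - 3
(∇×F)₂ = ∂F₁/∂z − ∂F₃/∂x = 4*z - 5
(∇×F)₃ = ∂F₂/∂x − ∂F₁/∂y = 48*x*y + 8*x + 5*z + 6
∇×F = (-5*x + z - 3, 4*z - 5, 48*x*y + 8*x + 5*z + 6)
At (-2, -1, -3): (4, -17, 71).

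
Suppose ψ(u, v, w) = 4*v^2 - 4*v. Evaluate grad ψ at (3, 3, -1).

(0, 20, 0)

∂ψ/∂u = 0
∂ψ/∂v = 8*v - 4
∂ψ/∂w = 0
∇ψ = (0, 8*v - 4, 0)
At (3, 3, -1): (0, 20, 0).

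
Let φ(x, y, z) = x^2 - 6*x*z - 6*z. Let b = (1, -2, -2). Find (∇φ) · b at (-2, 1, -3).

∂φ/∂x = 2*x - 6*z
∂φ/∂y = 0
∂φ/∂z = -6*x - 6
∇φ at (-2, 1, -3) = (14, 0, 6)
∇φ · b = (14)(1) + (0)(-2) + (6)(-2) = 2

2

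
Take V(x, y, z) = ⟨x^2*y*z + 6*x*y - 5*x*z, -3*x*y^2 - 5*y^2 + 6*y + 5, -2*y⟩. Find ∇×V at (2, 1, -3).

(∇×V)₁ = ∂V₃/∂y − ∂V₂/∂z = -2
(∇×V)₂ = ∂V₁/∂z − ∂V₃/∂x = x^2*y - 5*x
(∇×V)₃ = ∂V₂/∂x − ∂V₁/∂y = -x^2*z - 6*x - 3*y^2
∇×V = (-2, x^2*y - 5*x, -x^2*z - 6*x - 3*y^2)
At (2, 1, -3): (-2, -6, -3).

(-2, -6, -3)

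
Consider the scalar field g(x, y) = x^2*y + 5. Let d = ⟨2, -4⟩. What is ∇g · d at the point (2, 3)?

8

∂g/∂x = 2*x*y
∂g/∂y = x^2
∇g at (2, 3) = (12, 4)
∇g · d = (12)(2) + (4)(-4) = 8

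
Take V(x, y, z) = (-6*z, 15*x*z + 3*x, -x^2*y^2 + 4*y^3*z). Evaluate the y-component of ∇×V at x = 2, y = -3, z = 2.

(∇×V)_2 = ∂V₁/∂z − ∂V₃/∂x
= -6 − (-2*x*y^2)
= 2*x*y^2 - 6
At (2, -3, 2): 30.

30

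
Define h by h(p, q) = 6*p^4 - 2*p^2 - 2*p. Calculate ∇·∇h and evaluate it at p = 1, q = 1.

68

∂²h/∂p² = 4*(18*p^2 - 1)
∂²h/∂q² = 0
∇²h = 72*p^2 - 4
At (1, 1): 68.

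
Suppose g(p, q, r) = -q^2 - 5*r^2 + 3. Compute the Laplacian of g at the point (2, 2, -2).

∂²g/∂p² = 0
∂²g/∂q² = -2
∂²g/∂r² = -10
∇²g = -12
At (2, 2, -2): -12.

-12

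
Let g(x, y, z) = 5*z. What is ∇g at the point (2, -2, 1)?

(0, 0, 5)

∂g/∂x = 0
∂g/∂y = 0
∂g/∂z = 5
∇g = (0, 0, 5)
At (2, -2, 1): (0, 0, 5).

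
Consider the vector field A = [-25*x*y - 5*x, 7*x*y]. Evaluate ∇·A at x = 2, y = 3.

-66

∂A₁/∂x = -25*y - 5
∂A₂/∂y = 7*x
∇·A = 7*x - 25*y - 5
At (2, 3): -66.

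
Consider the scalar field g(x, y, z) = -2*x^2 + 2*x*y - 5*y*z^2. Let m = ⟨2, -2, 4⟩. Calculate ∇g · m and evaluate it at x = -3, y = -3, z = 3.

474

∂g/∂x = -4*x + 2*y
∂g/∂y = 2*x - 5*z^2
∂g/∂z = -10*y*z
∇g at (-3, -3, 3) = (6, -51, 90)
∇g · m = (6)(2) + (-51)(-2) + (90)(4) = 474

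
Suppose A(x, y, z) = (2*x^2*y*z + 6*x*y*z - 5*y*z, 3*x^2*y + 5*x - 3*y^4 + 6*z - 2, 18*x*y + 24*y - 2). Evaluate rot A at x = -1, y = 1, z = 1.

(∇×A)₁ = ∂A₃/∂y − ∂A₂/∂z = 18*x + 18
(∇×A)₂ = ∂A₁/∂z − ∂A₃/∂x = 2*x^2*y + 6*x*y - 23*y
(∇×A)₃ = ∂A₂/∂x − ∂A₁/∂y = -2*x^2*z + 6*x*y - 6*x*z + 5*z + 5
∇×A = (18*x + 18, 2*x^2*y + 6*x*y - 23*y, -2*x^2*z + 6*x*y - 6*x*z + 5*z + 5)
At (-1, 1, 1): (0, -27, 8).

(0, -27, 8)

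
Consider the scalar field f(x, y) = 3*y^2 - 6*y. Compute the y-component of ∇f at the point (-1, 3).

(∇f)_2 = ∂f/∂y = 6*y - 6
At (-1, 3): 12.

12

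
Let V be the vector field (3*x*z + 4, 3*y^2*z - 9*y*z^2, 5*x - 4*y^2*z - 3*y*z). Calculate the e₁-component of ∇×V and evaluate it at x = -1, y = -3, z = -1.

(∇×V)_1 = ∂V₃/∂y − ∂V₂/∂z
= -8*y*z - 3*z − (3*y^2 - 18*y*z)
= -3*y^2 + 10*y*z - 3*z
At (-1, -3, -1): 6.

6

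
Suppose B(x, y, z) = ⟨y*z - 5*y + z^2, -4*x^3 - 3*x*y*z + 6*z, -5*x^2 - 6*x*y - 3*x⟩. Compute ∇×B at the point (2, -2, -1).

(∇×B)₁ = ∂B₃/∂y − ∂B₂/∂z = 3*x*y - 6*x - 6
(∇×B)₂ = ∂B₁/∂z − ∂B₃/∂x = 10*x + 7*y + 2*z + 3
(∇×B)₃ = ∂B₂/∂x − ∂B₁/∂y = -12*x^2 - 3*y*z - z + 5
∇×B = (3*x*y - 6*x - 6, 10*x + 7*y + 2*z + 3, -12*x^2 - 3*y*z - z + 5)
At (2, -2, -1): (-30, 7, -48).

(-30, 7, -48)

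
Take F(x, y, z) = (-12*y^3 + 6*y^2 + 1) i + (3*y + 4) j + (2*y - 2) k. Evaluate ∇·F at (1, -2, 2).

∂F₁/∂x = 0
∂F₂/∂y = 3
∂F₃/∂z = 0
∇·F = 3
At (1, -2, 2): 3.

3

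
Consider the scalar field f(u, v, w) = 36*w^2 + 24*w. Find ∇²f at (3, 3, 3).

∂²f/∂u² = 0
∂²f/∂v² = 0
∂²f/∂w² = 72
∇²f = 72
At (3, 3, 3): 72.

72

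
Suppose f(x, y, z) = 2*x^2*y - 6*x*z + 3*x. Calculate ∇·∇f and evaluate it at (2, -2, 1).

∂²f/∂x² = 4*y
∂²f/∂y² = 0
∂²f/∂z² = 0
∇²f = 4*y
At (2, -2, 1): -8.

-8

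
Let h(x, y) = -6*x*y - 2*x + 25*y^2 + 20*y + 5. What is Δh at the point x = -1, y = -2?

∂²h/∂x² = 0
∂²h/∂y² = 50
∇²h = 50
At (-1, -2): 50.

50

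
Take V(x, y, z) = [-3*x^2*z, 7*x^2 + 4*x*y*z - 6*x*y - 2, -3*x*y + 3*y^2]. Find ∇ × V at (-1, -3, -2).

(-27, -12, 28)

(∇×V)₁ = ∂V₃/∂y − ∂V₂/∂z = -4*x*y - 3*x + 6*y
(∇×V)₂ = ∂V₁/∂z − ∂V₃/∂x = -3*x^2 + 3*y
(∇×V)₃ = ∂V₂/∂x − ∂V₁/∂y = 14*x + 4*y*z - 6*y
∇×V = (-4*x*y - 3*x + 6*y, -3*x^2 + 3*y, 14*x + 4*y*z - 6*y)
At (-1, -3, -2): (-27, -12, 28).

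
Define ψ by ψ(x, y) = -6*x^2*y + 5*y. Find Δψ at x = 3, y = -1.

∂²ψ/∂x² = -12*y
∂²ψ/∂y² = 0
∇²ψ = -12*y
At (3, -1): 12.

12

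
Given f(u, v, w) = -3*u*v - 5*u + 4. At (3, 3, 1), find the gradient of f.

(-14, -9, 0)

∂f/∂u = -3*v - 5
∂f/∂v = -3*u
∂f/∂w = 0
∇f = (-3*v - 5, -3*u, 0)
At (3, 3, 1): (-14, -9, 0).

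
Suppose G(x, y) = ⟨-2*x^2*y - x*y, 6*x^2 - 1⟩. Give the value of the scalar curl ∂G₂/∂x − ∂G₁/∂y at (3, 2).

57

∂G₂/∂x = 12*x
∂G₁/∂y = -2*x^2 - x
Scalar curl = 2*x^2 + 13*x
At (3, 2): 57.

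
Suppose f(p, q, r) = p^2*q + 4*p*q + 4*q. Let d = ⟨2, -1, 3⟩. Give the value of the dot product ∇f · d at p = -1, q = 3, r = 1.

11

∂f/∂p = 2*p*q + 4*q
∂f/∂q = p^2 + 4*p + 4
∂f/∂r = 0
∇f at (-1, 3, 1) = (6, 1, 0)
∇f · d = (6)(2) + (1)(-1) + (0)(3) = 11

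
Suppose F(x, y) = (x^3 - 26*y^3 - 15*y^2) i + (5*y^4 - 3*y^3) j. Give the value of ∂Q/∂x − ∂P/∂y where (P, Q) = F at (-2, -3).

612

∂F₂/∂x = 0
∂F₁/∂y = -78*y^2 - 30*y
Scalar curl = 78*y^2 + 30*y
At (-2, -3): 612.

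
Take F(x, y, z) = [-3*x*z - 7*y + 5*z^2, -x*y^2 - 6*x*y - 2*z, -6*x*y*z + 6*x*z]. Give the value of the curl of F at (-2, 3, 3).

(∇×F)₁ = ∂F₃/∂y − ∂F₂/∂z = -6*x*z + 2
(∇×F)₂ = ∂F₁/∂z − ∂F₃/∂x = -3*x + 6*y*z + 4*z
(∇×F)₃ = ∂F₂/∂x − ∂F₁/∂y = -y^2 - 6*y + 7
∇×F = (-6*x*z + 2, -3*x + 6*y*z + 4*z, -y^2 - 6*y + 7)
At (-2, 3, 3): (38, 72, -20).

(38, 72, -20)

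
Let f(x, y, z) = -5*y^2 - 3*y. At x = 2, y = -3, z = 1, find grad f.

∂f/∂x = 0
∂f/∂y = -10*y - 3
∂f/∂z = 0
∇f = (0, -10*y - 3, 0)
At (2, -3, 1): (0, 27, 0).

(0, 27, 0)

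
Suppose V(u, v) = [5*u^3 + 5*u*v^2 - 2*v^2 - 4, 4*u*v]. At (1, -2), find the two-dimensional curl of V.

4

∂V₂/∂u = 4*v
∂V₁/∂v = 10*u*v - 4*v
Scalar curl = -10*u*v + 8*v
At (1, -2): 4.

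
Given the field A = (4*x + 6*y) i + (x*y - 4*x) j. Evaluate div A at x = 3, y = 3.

∂A₁/∂x = 4
∂A₂/∂y = x
∇·A = x + 4
At (3, 3): 7.

7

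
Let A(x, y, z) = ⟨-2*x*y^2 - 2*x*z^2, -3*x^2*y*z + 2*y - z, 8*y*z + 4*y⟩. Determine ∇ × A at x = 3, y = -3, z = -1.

(-84, 12, -90)

(∇×A)₁ = ∂A₃/∂y − ∂A₂/∂z = 3*x^2*y + 8*z + 5
(∇×A)₂ = ∂A₁/∂z − ∂A₃/∂x = -4*x*z
(∇×A)₃ = ∂A₂/∂x − ∂A₁/∂y = -6*x*y*z + 4*x*y
∇×A = (3*x^2*y + 8*z + 5, -4*x*z, -6*x*y*z + 4*x*y)
At (3, -3, -1): (-84, 12, -90).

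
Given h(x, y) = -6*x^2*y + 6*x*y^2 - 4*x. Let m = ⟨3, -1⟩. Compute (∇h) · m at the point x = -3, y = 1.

204

∂h/∂x = -12*x*y + 6*y^2 - 4
∂h/∂y = -6*x^2 + 12*x*y
∇h at (-3, 1) = (38, -90)
∇h · m = (38)(3) + (-90)(-1) = 204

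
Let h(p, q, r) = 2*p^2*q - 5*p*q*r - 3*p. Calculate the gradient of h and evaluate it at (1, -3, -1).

(-30, 7, 15)

∂h/∂p = 4*p*q - 5*q*r - 3
∂h/∂q = 2*p^2 - 5*p*r
∂h/∂r = -5*p*q
∇h = (4*p*q - 5*q*r - 3, 2*p^2 - 5*p*r, -5*p*q)
At (1, -3, -1): (-30, 7, 15).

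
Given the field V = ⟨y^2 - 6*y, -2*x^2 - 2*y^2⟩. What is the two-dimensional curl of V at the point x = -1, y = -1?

∂V₂/∂x = -4*x
∂V₁/∂y = 2*y - 6
Scalar curl = -4*x - 2*y + 6
At (-1, -1): 12.

12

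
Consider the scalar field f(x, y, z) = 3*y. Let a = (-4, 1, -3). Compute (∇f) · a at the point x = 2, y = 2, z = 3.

3

∂f/∂x = 0
∂f/∂y = 3
∂f/∂z = 0
∇f at (2, 2, 3) = (0, 3, 0)
∇f · a = (0)(-4) + (3)(1) + (0)(-3) = 3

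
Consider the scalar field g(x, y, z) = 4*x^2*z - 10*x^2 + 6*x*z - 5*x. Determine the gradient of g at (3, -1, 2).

(-5, 0, 54)

∂g/∂x = 8*x*z - 20*x + 6*z - 5
∂g/∂y = 0
∂g/∂z = 4*x^2 + 6*x
∇g = (8*x*z - 20*x + 6*z - 5, 0, 4*x^2 + 6*x)
At (3, -1, 2): (-5, 0, 54).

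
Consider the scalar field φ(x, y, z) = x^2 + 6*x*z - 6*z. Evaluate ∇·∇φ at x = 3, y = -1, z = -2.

2

∂²φ/∂x² = 2
∂²φ/∂y² = 0
∂²φ/∂z² = 0
∇²φ = 2
At (3, -1, -2): 2.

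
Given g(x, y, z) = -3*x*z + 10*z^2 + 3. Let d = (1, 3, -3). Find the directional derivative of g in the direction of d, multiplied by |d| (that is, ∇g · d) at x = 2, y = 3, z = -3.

207

∂g/∂x = -3*z
∂g/∂y = 0
∂g/∂z = -3*x + 20*z
∇g at (2, 3, -3) = (9, 0, -66)
∇g · d = (9)(1) + (0)(3) + (-66)(-3) = 207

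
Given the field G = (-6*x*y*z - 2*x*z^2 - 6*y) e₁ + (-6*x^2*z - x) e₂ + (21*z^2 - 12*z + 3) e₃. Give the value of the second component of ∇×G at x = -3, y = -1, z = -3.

(∇×G)_2 = ∂G₁/∂z − ∂G₃/∂x
= -6*x*y - 4*x*z − (0)
= -6*x*y - 4*x*z
At (-3, -1, -3): -54.

-54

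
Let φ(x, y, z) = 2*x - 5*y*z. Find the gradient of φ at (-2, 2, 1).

(2, -5, -10)

∂φ/∂x = 2
∂φ/∂y = -5*z
∂φ/∂z = -5*y
∇φ = (2, -5*z, -5*y)
At (-2, 2, 1): (2, -5, -10).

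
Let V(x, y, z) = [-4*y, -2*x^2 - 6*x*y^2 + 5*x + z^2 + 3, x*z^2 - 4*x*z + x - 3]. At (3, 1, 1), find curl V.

(-2, 2, -9)

(∇×V)₁ = ∂V₃/∂y − ∂V₂/∂z = -2*z
(∇×V)₂ = ∂V₁/∂z − ∂V₃/∂x = -z^2 + 4*z - 1
(∇×V)₃ = ∂V₂/∂x − ∂V₁/∂y = -4*x - 6*y^2 + 9
∇×V = (-2*z, -z^2 + 4*z - 1, -4*x - 6*y^2 + 9)
At (3, 1, 1): (-2, 2, -9).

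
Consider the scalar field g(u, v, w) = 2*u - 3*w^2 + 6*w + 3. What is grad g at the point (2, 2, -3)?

∂g/∂u = 2
∂g/∂v = 0
∂g/∂w = -6*w + 6
∇g = (2, 0, -6*w + 6)
At (2, 2, -3): (2, 0, 24).

(2, 0, 24)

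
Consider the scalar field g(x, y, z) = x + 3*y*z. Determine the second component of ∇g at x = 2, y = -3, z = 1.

(∇g)_2 = ∂g/∂y = 3*z
At (2, -3, 1): 3.

3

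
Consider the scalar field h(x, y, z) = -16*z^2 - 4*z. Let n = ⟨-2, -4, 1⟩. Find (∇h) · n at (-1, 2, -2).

∂h/∂x = 0
∂h/∂y = 0
∂h/∂z = -32*z - 4
∇h at (-1, 2, -2) = (0, 0, 60)
∇h · n = (0)(-2) + (0)(-4) + (60)(1) = 60

60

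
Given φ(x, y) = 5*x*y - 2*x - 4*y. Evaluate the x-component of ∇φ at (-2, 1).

3

(∇φ)_1 = ∂φ/∂x = 5*y - 2
At (-2, 1): 3.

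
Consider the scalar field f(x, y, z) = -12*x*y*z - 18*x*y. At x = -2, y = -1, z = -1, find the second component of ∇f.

(∇f)_2 = ∂f/∂y = -12*x*z - 18*x
At (-2, -1, -1): 12.

12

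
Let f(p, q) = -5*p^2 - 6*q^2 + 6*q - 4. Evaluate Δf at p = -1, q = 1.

-22

∂²f/∂p² = -10
∂²f/∂q² = -12
∇²f = -22
At (-1, 1): -22.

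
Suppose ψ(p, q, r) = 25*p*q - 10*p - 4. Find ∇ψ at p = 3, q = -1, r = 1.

(-35, 75, 0)

∂ψ/∂p = 25*q - 10
∂ψ/∂q = 25*p
∂ψ/∂r = 0
∇ψ = (25*q - 10, 25*p, 0)
At (3, -1, 1): (-35, 75, 0).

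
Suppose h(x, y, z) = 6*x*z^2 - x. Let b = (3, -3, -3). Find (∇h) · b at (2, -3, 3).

-57

∂h/∂x = 6*z^2 - 1
∂h/∂y = 0
∂h/∂z = 12*x*z
∇h at (2, -3, 3) = (53, 0, 72)
∇h · b = (53)(3) + (0)(-3) + (72)(-3) = -57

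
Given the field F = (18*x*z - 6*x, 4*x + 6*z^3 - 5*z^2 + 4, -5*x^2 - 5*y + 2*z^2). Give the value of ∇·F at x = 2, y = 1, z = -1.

-28

∂F₁/∂x = 18*z - 6
∂F₂/∂y = 0
∂F₃/∂z = 4*z
∇·F = 22*z - 6
At (2, 1, -1): -28.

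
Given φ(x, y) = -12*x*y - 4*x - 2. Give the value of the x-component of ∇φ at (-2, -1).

(∇φ)_1 = ∂φ/∂x = -12*y - 4
At (-2, -1): 8.

8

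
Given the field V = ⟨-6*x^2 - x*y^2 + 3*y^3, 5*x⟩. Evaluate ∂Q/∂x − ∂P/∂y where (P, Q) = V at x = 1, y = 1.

-2

∂V₂/∂x = 5
∂V₁/∂y = -2*x*y + 9*y^2
Scalar curl = 2*x*y - 9*y^2 + 5
At (1, 1): -2.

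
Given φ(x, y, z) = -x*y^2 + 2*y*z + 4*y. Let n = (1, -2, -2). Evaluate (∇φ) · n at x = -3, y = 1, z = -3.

-13

∂φ/∂x = -y^2
∂φ/∂y = -2*x*y + 2*z + 4
∂φ/∂z = 2*y
∇φ at (-3, 1, -3) = (-1, 4, 2)
∇φ · n = (-1)(1) + (4)(-2) + (2)(-2) = -13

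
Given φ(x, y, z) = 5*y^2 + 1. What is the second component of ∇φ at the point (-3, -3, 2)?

-30

(∇φ)_2 = ∂φ/∂y = 10*y
At (-3, -3, 2): -30.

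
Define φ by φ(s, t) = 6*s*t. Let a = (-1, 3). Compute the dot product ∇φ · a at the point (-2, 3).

-54

∂φ/∂s = 6*t
∂φ/∂t = 6*s
∇φ at (-2, 3) = (18, -12)
∇φ · a = (18)(-1) + (-12)(3) = -54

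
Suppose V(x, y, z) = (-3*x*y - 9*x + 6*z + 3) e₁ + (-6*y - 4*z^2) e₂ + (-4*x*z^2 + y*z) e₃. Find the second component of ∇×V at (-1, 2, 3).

(∇×V)_2 = ∂V₁/∂z − ∂V₃/∂x
= 6 − (-4*z^2)
= 4*z^2 + 6
At (-1, 2, 3): 42.

42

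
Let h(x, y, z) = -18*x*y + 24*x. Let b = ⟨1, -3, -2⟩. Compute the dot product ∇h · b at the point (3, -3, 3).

240

∂h/∂x = -18*y + 24
∂h/∂y = -18*x
∂h/∂z = 0
∇h at (3, -3, 3) = (78, -54, 0)
∇h · b = (78)(1) + (-54)(-3) + (0)(-2) = 240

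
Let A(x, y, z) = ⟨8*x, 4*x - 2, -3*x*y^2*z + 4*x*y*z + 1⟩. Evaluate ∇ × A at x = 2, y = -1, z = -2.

(-40, -14, 4)

(∇×A)₁ = ∂A₃/∂y − ∂A₂/∂z = -6*x*y*z + 4*x*z
(∇×A)₂ = ∂A₁/∂z − ∂A₃/∂x = 3*y^2*z - 4*y*z
(∇×A)₃ = ∂A₂/∂x − ∂A₁/∂y = 4
∇×A = (-6*x*y*z + 4*x*z, 3*y^2*z - 4*y*z, 4)
At (2, -1, -2): (-40, -14, 4).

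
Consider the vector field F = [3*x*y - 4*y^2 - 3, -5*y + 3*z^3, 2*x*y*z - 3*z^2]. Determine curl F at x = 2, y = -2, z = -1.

(-13, -4, -22)

(∇×F)₁ = ∂F₃/∂y − ∂F₂/∂z = 2*x*z - 9*z^2
(∇×F)₂ = ∂F₁/∂z − ∂F₃/∂x = -2*y*z
(∇×F)₃ = ∂F₂/∂x − ∂F₁/∂y = -3*x + 8*y
∇×F = (2*x*z - 9*z^2, -2*y*z, -3*x + 8*y)
At (2, -2, -1): (-13, -4, -22).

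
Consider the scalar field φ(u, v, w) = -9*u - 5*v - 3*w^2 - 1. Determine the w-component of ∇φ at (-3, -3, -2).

12

(∇φ)_3 = ∂φ/∂w = -6*w
At (-3, -3, -2): 12.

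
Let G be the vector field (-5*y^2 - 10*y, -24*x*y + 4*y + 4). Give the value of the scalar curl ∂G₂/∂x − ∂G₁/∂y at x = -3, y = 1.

∂G₂/∂x = -24*y
∂G₁/∂y = -10*y - 10
Scalar curl = -14*y + 10
At (-3, 1): -4.

-4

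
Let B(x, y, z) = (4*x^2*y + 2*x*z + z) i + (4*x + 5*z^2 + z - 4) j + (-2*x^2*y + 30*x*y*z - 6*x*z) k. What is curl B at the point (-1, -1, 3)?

(-123, 111, 0)

(∇×B)₁ = ∂B₃/∂y − ∂B₂/∂z = -2*x^2 + 30*x*z - 10*z - 1
(∇×B)₂ = ∂B₁/∂z − ∂B₃/∂x = 4*x*y + 2*x - 30*y*z + 6*z + 1
(∇×B)₃ = ∂B₂/∂x − ∂B₁/∂y = -4*x^2 + 4
∇×B = (-2*x^2 + 30*x*z - 10*z - 1, 4*x*y + 2*x - 30*y*z + 6*z + 1, -4*x^2 + 4)
At (-1, -1, 3): (-123, 111, 0).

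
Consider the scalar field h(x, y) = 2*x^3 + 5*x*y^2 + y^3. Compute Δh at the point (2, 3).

62

∂²h/∂x² = 12*x
∂²h/∂y² = 2*(5*x + 3*y)
∇²h = 22*x + 6*y
At (2, 3): 62.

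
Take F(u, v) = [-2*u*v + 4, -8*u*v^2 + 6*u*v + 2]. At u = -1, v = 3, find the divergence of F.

36

∂F₁/∂u = -2*v
∂F₂/∂v = -16*u*v + 6*u
∇·F = -16*u*v + 6*u - 2*v
At (-1, 3): 36.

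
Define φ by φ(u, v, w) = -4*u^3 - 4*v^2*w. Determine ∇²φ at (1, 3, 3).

-48

∂²φ/∂u² = -24*u
∂²φ/∂v² = -8*w
∂²φ/∂w² = 0
∇²φ = -24*u - 8*w
At (1, 3, 3): -48.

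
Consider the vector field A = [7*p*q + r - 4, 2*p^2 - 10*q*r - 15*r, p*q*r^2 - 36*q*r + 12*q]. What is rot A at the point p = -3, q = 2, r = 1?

(8, -1, 9)

(∇×A)₁ = ∂A₃/∂q − ∂A₂/∂r = p*r^2 + 10*q - 36*r + 27
(∇×A)₂ = ∂A₁/∂r − ∂A₃/∂p = -q*r^2 + 1
(∇×A)₃ = ∂A₂/∂p − ∂A₁/∂q = -3*p
∇×A = (p*r^2 + 10*q - 36*r + 27, -q*r^2 + 1, -3*p)
At (-3, 2, 1): (8, -1, 9).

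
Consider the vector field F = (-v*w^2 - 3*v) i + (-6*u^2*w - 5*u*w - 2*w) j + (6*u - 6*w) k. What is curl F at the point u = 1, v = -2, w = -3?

(13, -18, 63)

(∇×F)₁ = ∂F₃/∂v − ∂F₂/∂w = 6*u^2 + 5*u + 2
(∇×F)₂ = ∂F₁/∂w − ∂F₃/∂u = -2*v*w - 6
(∇×F)₃ = ∂F₂/∂u − ∂F₁/∂v = -12*u*w + w^2 - 5*w + 3
∇×F = (6*u^2 + 5*u + 2, -2*v*w - 6, -12*u*w + w^2 - 5*w + 3)
At (1, -2, -3): (13, -18, 63).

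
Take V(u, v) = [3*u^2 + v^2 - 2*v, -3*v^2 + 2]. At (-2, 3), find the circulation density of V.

-4

∂V₂/∂u = 0
∂V₁/∂v = 2*v - 2
Scalar curl = -2*v + 2
At (-2, 3): -4.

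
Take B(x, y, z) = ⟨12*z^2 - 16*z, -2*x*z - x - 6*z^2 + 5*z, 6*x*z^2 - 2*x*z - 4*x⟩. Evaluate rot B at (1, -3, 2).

(∇×B)₁ = ∂B₃/∂y − ∂B₂/∂z = 2*x + 12*z - 5
(∇×B)₂ = ∂B₁/∂z − ∂B₃/∂x = -6*z^2 + 26*z - 12
(∇×B)₃ = ∂B₂/∂x − ∂B₁/∂y = -2*z - 1
∇×B = (2*x + 12*z - 5, -6*z^2 + 26*z - 12, -2*z - 1)
At (1, -3, 2): (21, 16, -5).

(21, 16, -5)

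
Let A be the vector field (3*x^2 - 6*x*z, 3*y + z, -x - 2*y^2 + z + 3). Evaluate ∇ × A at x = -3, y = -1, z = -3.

(3, 19, 0)

(∇×A)₁ = ∂A₃/∂y − ∂A₂/∂z = -4*y - 1
(∇×A)₂ = ∂A₁/∂z − ∂A₃/∂x = -6*x + 1
(∇×A)₃ = ∂A₂/∂x − ∂A₁/∂y = 0
∇×A = (-4*y - 1, -6*x + 1, 0)
At (-3, -1, -3): (3, 19, 0).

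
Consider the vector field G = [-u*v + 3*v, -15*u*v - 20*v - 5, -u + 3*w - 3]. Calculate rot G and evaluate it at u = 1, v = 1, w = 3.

(0, 1, -17)

(∇×G)₁ = ∂G₃/∂v − ∂G₂/∂w = 0
(∇×G)₂ = ∂G₁/∂w − ∂G₃/∂u = 1
(∇×G)₃ = ∂G₂/∂u − ∂G₁/∂v = u - 15*v - 3
∇×G = (0, 1, u - 15*v - 3)
At (1, 1, 3): (0, 1, -17).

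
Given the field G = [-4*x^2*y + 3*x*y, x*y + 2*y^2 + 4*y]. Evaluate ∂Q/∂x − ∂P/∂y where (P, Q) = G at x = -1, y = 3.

10

∂G₂/∂x = y
∂G₁/∂y = -4*x^2 + 3*x
Scalar curl = 4*x^2 - 3*x + y
At (-1, 3): 10.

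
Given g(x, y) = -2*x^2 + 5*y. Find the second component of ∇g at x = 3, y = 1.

5

(∇g)_2 = ∂g/∂y = 5
At (3, 1): 5.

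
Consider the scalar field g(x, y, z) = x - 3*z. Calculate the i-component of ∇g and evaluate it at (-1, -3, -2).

1

(∇g)_1 = ∂g/∂x = 1
At (-1, -3, -2): 1.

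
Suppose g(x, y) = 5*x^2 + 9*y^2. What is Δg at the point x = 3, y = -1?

28

∂²g/∂x² = 10
∂²g/∂y² = 18
∇²g = 28
At (3, -1): 28.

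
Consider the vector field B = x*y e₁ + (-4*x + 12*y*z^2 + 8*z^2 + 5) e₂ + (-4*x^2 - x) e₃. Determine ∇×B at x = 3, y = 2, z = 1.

(-64, 25, -7)

(∇×B)₁ = ∂B₃/∂y − ∂B₂/∂z = -24*y*z - 16*z
(∇×B)₂ = ∂B₁/∂z − ∂B₃/∂x = 8*x + 1
(∇×B)₃ = ∂B₂/∂x − ∂B₁/∂y = -x - 4
∇×B = (-24*y*z - 16*z, 8*x + 1, -x - 4)
At (3, 2, 1): (-64, 25, -7).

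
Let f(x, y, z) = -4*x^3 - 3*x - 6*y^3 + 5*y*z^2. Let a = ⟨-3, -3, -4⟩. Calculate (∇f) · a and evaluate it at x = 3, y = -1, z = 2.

∂f/∂x = -12*x^2 - 3
∂f/∂y = -18*y^2 + 5*z^2
∂f/∂z = 10*y*z
∇f at (3, -1, 2) = (-111, 2, -20)
∇f · a = (-111)(-3) + (2)(-3) + (-20)(-4) = 407

407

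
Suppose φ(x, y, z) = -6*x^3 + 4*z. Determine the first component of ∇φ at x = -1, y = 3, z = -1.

-18

(∇φ)_1 = ∂φ/∂x = -18*x^2
At (-1, 3, -1): -18.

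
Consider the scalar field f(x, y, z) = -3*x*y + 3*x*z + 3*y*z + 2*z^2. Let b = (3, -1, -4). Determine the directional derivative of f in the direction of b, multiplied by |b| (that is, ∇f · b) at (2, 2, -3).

-30

∂f/∂x = -3*y + 3*z
∂f/∂y = -3*x + 3*z
∂f/∂z = 3*x + 3*y + 4*z
∇f at (2, 2, -3) = (-15, -15, 0)
∇f · b = (-15)(3) + (-15)(-1) + (0)(-4) = -30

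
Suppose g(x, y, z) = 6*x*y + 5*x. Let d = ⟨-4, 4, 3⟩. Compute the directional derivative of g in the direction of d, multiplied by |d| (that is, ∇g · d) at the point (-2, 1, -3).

∂g/∂x = 6*y + 5
∂g/∂y = 6*x
∂g/∂z = 0
∇g at (-2, 1, -3) = (11, -12, 0)
∇g · d = (11)(-4) + (-12)(4) + (0)(3) = -92

-92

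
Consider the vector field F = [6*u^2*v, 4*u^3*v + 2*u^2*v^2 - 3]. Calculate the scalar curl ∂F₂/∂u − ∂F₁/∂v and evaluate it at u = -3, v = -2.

∂F₂/∂u = 12*u^2*v + 4*u*v^2
∂F₁/∂v = 6*u^2
Scalar curl = 12*u^2*v - 6*u^2 + 4*u*v^2
At (-3, -2): -318.

-318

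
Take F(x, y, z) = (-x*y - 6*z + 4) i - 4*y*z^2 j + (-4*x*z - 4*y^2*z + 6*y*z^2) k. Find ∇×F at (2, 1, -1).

(6, -10, 2)

(∇×F)₁ = ∂F₃/∂y − ∂F₂/∂z = 6*z^2
(∇×F)₂ = ∂F₁/∂z − ∂F₃/∂x = 4*z - 6
(∇×F)₃ = ∂F₂/∂x − ∂F₁/∂y = x
∇×F = (6*z^2, 4*z - 6, x)
At (2, 1, -1): (6, -10, 2).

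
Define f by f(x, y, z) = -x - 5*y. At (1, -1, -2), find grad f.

∂f/∂x = -1
∂f/∂y = -5
∂f/∂z = 0
∇f = (-1, -5, 0)
At (1, -1, -2): (-1, -5, 0).

(-1, -5, 0)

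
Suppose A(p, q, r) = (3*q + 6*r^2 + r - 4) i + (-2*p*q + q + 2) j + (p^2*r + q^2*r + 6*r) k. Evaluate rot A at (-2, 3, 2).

(12, 33, -9)

(∇×A)₁ = ∂A₃/∂q − ∂A₂/∂r = 2*q*r
(∇×A)₂ = ∂A₁/∂r − ∂A₃/∂p = -2*p*r + 12*r + 1
(∇×A)₃ = ∂A₂/∂p − ∂A₁/∂q = -2*q - 3
∇×A = (2*q*r, -2*p*r + 12*r + 1, -2*q - 3)
At (-2, 3, 2): (12, 33, -9).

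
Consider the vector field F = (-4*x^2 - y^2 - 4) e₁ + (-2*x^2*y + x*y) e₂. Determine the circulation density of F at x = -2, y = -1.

∂F₂/∂x = -4*x*y + y
∂F₁/∂y = -2*y
Scalar curl = -4*x*y + 3*y
At (-2, -1): -11.

-11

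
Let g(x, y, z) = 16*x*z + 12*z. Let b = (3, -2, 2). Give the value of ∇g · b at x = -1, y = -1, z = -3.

∂g/∂x = 16*z
∂g/∂y = 0
∂g/∂z = 16*x + 12
∇g at (-1, -1, -3) = (-48, 0, -4)
∇g · b = (-48)(3) + (0)(-2) + (-4)(2) = -152

-152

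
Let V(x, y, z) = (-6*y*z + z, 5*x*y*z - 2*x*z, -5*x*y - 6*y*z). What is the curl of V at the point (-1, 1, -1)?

(∇×V)₁ = ∂V₃/∂y − ∂V₂/∂z = -5*x*y - 3*x - 6*z
(∇×V)₂ = ∂V₁/∂z − ∂V₃/∂x = -y + 1
(∇×V)₃ = ∂V₂/∂x − ∂V₁/∂y = 5*y*z + 4*z
∇×V = (-5*x*y - 3*x - 6*z, -y + 1, 5*y*z + 4*z)
At (-1, 1, -1): (14, 0, -9).

(14, 0, -9)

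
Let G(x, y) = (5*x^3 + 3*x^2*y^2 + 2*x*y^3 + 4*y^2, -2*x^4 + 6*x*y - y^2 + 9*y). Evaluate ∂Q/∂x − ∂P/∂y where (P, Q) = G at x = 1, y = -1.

-6

∂G₂/∂x = -8*x^3 + 6*y
∂G₁/∂y = 6*x^2*y + 6*x*y^2 + 8*y
Scalar curl = -8*x^3 - 6*x^2*y - 6*x*y^2 - 2*y
At (1, -1): -6.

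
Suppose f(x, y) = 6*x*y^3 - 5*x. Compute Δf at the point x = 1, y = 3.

108

∂²f/∂x² = 0
∂²f/∂y² = 36*x*y
∇²f = 36*x*y
At (1, 3): 108.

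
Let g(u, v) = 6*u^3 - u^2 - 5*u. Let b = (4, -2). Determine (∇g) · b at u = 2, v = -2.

252

∂g/∂u = 18*u^2 - 2*u - 5
∂g/∂v = 0
∇g at (2, -2) = (63, 0)
∇g · b = (63)(4) + (0)(-2) = 252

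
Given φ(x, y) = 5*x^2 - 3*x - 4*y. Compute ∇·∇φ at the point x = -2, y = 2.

10

∂²φ/∂x² = 10
∂²φ/∂y² = 0
∇²φ = 10
At (-2, 2): 10.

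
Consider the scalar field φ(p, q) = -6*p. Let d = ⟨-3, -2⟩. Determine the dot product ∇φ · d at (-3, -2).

18

∂φ/∂p = -6
∂φ/∂q = 0
∇φ at (-3, -2) = (-6, 0)
∇φ · d = (-6)(-3) + (0)(-2) = 18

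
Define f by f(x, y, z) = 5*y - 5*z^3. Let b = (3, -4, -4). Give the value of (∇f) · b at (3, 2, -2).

220

∂f/∂x = 0
∂f/∂y = 5
∂f/∂z = -15*z^2
∇f at (3, 2, -2) = (0, 5, -60)
∇f · b = (0)(3) + (5)(-4) + (-60)(-4) = 220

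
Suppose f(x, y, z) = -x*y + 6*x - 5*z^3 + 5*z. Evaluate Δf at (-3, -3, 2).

-60

∂²f/∂x² = 0
∂²f/∂y² = 0
∂²f/∂z² = -30*z
∇²f = -30*z
At (-3, -3, 2): -60.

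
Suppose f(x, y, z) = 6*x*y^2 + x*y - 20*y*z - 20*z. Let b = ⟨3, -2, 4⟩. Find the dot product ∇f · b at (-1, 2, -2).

-192

∂f/∂x = 6*y^2 + y
∂f/∂y = 12*x*y + x - 20*z
∂f/∂z = -20*y - 20
∇f at (-1, 2, -2) = (26, 15, -60)
∇f · b = (26)(3) + (15)(-2) + (-60)(4) = -192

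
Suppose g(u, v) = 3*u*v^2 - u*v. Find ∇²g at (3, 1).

∂²g/∂u² = 0
∂²g/∂v² = 6*u
∇²g = 6*u
At (3, 1): 18.

18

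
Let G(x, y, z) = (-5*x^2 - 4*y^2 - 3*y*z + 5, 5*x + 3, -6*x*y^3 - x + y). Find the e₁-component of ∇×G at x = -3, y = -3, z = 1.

(∇×G)_1 = ∂G₃/∂y − ∂G₂/∂z
= -18*x*y^2 + 1 − (0)
= -18*x*y^2 + 1
At (-3, -3, 1): 487.

487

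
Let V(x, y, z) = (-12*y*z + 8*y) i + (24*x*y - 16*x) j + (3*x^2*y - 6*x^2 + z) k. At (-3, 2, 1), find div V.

∂V₁/∂x = 0
∂V₂/∂y = 24*x
∂V₃/∂z = 1
∇·V = 24*x + 1
At (-3, 2, 1): -71.

-71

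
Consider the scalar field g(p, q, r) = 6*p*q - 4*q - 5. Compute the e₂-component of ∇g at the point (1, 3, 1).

2

(∇g)_2 = ∂g/∂q = 6*p - 4
At (1, 3, 1): 2.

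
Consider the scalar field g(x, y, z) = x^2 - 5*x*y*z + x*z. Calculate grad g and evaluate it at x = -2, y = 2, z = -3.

∂g/∂x = 2*x - 5*y*z + z
∂g/∂y = -5*x*z
∂g/∂z = -5*x*y + x
∇g = (2*x - 5*y*z + z, -5*x*z, -5*x*y + x)
At (-2, 2, -3): (23, -30, 18).

(23, -30, 18)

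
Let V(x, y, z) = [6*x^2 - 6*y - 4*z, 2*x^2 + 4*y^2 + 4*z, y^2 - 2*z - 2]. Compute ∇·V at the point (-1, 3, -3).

10

∂V₁/∂x = 12*x
∂V₂/∂y = 8*y
∂V₃/∂z = -2
∇·V = 12*x + 8*y - 2
At (-1, 3, -3): 10.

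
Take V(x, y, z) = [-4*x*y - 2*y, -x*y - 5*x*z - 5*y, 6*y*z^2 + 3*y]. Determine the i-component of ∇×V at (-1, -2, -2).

22

(∇×V)_1 = ∂V₃/∂y − ∂V₂/∂z
= 6*z^2 + 3 − (-5*x)
= 5*x + 6*z^2 + 3
At (-1, -2, -2): 22.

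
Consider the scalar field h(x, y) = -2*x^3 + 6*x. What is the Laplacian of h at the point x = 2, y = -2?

-24

∂²h/∂x² = -12*x
∂²h/∂y² = 0
∇²h = -12*x
At (2, -2): -24.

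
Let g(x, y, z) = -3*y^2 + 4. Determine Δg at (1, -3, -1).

-6

∂²g/∂x² = 0
∂²g/∂y² = -6
∂²g/∂z² = 0
∇²g = -6
At (1, -3, -1): -6.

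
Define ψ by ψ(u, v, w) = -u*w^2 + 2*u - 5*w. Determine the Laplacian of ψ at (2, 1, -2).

-4

∂²ψ/∂u² = 0
∂²ψ/∂v² = 0
∂²ψ/∂w² = -2*u
∇²ψ = -2*u
At (2, 1, -2): -4.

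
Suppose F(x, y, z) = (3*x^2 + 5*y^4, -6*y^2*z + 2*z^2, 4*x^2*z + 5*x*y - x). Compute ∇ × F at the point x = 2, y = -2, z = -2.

(42, 43, 160)

(∇×F)₁ = ∂F₃/∂y − ∂F₂/∂z = 5*x + 6*y^2 - 4*z
(∇×F)₂ = ∂F₁/∂z − ∂F₃/∂x = -8*x*z - 5*y + 1
(∇×F)₃ = ∂F₂/∂x − ∂F₁/∂y = -20*y^3
∇×F = (5*x + 6*y^2 - 4*z, -8*x*z - 5*y + 1, -20*y^3)
At (2, -2, -2): (42, 43, 160).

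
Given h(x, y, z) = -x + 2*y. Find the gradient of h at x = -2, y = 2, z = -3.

∂h/∂x = -1
∂h/∂y = 2
∂h/∂z = 0
∇h = (-1, 2, 0)
At (-2, 2, -3): (-1, 2, 0).

(-1, 2, 0)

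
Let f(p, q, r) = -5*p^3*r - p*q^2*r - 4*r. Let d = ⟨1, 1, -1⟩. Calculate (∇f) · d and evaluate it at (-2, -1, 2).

∂f/∂p = -15*p^2*r - q^2*r
∂f/∂q = -2*p*q*r
∂f/∂r = -5*p^3 - p*q^2 - 4
∇f at (-2, -1, 2) = (-122, -8, 38)
∇f · d = (-122)(1) + (-8)(1) + (38)(-1) = -168

-168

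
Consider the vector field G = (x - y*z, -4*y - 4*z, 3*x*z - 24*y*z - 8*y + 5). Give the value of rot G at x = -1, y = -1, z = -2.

(∇×G)₁ = ∂G₃/∂y − ∂G₂/∂z = -24*z - 4
(∇×G)₂ = ∂G₁/∂z − ∂G₃/∂x = -y - 3*z
(∇×G)₃ = ∂G₂/∂x − ∂G₁/∂y = z
∇×G = (-24*z - 4, -y - 3*z, z)
At (-1, -1, -2): (44, 7, -2).

(44, 7, -2)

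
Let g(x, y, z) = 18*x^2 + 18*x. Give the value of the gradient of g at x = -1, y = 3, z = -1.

(-18, 0, 0)

∂g/∂x = 36*x + 18
∂g/∂y = 0
∂g/∂z = 0
∇g = (36*x + 18, 0, 0)
At (-1, 3, -1): (-18, 0, 0).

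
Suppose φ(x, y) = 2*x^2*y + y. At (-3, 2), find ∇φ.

∂φ/∂x = 4*x*y
∂φ/∂y = 2*x^2 + 1
∇φ = (4*x*y, 2*x^2 + 1)
At (-3, 2): (-24, 19).

(-24, 19)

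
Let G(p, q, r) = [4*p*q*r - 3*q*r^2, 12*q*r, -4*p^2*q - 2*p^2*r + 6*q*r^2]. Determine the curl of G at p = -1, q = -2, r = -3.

(∇×G)₁ = ∂G₃/∂q − ∂G₂/∂r = -4*p^2 - 12*q + 6*r^2
(∇×G)₂ = ∂G₁/∂r − ∂G₃/∂p = 12*p*q + 4*p*r - 6*q*r
(∇×G)₃ = ∂G₂/∂p − ∂G₁/∂q = -4*p*r + 3*r^2
∇×G = (-4*p^2 - 12*q + 6*r^2, 12*p*q + 4*p*r - 6*q*r, -4*p*r + 3*r^2)
At (-1, -2, -3): (74, 0, 15).

(74, 0, 15)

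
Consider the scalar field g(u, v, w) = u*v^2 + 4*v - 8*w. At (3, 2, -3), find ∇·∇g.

∂²g/∂u² = 0
∂²g/∂v² = 2*u
∂²g/∂w² = 0
∇²g = 2*u
At (3, 2, -3): 6.

6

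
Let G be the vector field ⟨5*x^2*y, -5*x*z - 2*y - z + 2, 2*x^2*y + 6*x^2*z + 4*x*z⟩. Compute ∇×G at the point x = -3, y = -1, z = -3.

(∇×G)₁ = ∂G₃/∂y − ∂G₂/∂z = 2*x^2 + 5*x + 1
(∇×G)₂ = ∂G₁/∂z − ∂G₃/∂x = -4*x*y - 12*x*z - 4*z
(∇×G)₃ = ∂G₂/∂x − ∂G₁/∂y = -5*x^2 - 5*z
∇×G = (2*x^2 + 5*x + 1, -4*x*y - 12*x*z - 4*z, -5*x^2 - 5*z)
At (-3, -1, -3): (4, -108, -30).

(4, -108, -30)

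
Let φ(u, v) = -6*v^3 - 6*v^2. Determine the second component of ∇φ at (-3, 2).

(∇φ)_2 = ∂φ/∂v = -18*v^2 - 12*v
At (-3, 2): -96.

-96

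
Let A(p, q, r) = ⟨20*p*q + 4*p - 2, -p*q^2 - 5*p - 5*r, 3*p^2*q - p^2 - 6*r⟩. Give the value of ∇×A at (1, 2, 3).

(∇×A)₁ = ∂A₃/∂q − ∂A₂/∂r = 3*p^2 + 5
(∇×A)₂ = ∂A₁/∂r − ∂A₃/∂p = -6*p*q + 2*p
(∇×A)₃ = ∂A₂/∂p − ∂A₁/∂q = -20*p - q^2 - 5
∇×A = (3*p^2 + 5, -6*p*q + 2*p, -20*p - q^2 - 5)
At (1, 2, 3): (8, -10, -29).

(8, -10, -29)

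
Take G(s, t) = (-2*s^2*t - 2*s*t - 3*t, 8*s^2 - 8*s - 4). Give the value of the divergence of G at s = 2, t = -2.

20

∂G₁/∂s = -4*s*t - 2*t
∂G₂/∂t = 0
∇·G = -4*s*t - 2*t
At (2, -2): 20.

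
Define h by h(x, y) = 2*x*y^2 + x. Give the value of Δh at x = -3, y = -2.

∂²h/∂x² = 0
∂²h/∂y² = 4*x
∇²h = 4*x
At (-3, -2): -12.

-12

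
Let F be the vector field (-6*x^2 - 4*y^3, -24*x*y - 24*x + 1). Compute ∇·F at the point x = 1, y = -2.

-36

∂F₁/∂x = -12*x
∂F₂/∂y = -24*x
∇·F = -36*x
At (1, -2): -36.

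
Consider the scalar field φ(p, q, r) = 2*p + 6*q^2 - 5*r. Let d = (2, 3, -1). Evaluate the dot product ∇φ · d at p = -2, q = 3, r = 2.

117

∂φ/∂p = 2
∂φ/∂q = 12*q
∂φ/∂r = -5
∇φ at (-2, 3, 2) = (2, 36, -5)
∇φ · d = (2)(2) + (36)(3) + (-5)(-1) = 117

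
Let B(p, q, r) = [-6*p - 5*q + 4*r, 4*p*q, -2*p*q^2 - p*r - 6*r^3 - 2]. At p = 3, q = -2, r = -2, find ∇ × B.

(24, 10, -3)

(∇×B)₁ = ∂B₃/∂q − ∂B₂/∂r = -4*p*q
(∇×B)₂ = ∂B₁/∂r − ∂B₃/∂p = 2*q^2 + r + 4
(∇×B)₃ = ∂B₂/∂p − ∂B₁/∂q = 4*q + 5
∇×B = (-4*p*q, 2*q^2 + r + 4, 4*q + 5)
At (3, -2, -2): (24, 10, -3).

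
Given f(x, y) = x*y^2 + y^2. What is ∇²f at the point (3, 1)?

8

∂²f/∂x² = 0
∂²f/∂y² = 2*(x + 1)
∇²f = 2*x + 2
At (3, 1): 8.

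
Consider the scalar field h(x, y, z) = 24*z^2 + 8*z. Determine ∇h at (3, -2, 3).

∂h/∂x = 0
∂h/∂y = 0
∂h/∂z = 48*z + 8
∇h = (0, 0, 48*z + 8)
At (3, -2, 3): (0, 0, 152).

(0, 0, 152)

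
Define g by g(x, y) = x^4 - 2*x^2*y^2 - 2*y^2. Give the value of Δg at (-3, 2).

52

∂²g/∂x² = 4*(3*x^2 - y^2)
∂²g/∂y² = -4*(x^2 + 1)
∇²g = 8*x^2 - 4*y^2 - 4
At (-3, 2): 52.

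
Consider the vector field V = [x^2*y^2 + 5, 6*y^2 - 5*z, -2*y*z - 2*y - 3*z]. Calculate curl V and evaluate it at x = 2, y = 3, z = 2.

(∇×V)₁ = ∂V₃/∂y − ∂V₂/∂z = -2*z + 3
(∇×V)₂ = ∂V₁/∂z − ∂V₃/∂x = 0
(∇×V)₃ = ∂V₂/∂x − ∂V₁/∂y = -2*x^2*y
∇×V = (-2*z + 3, 0, -2*x^2*y)
At (2, 3, 2): (-1, 0, -24).

(-1, 0, -24)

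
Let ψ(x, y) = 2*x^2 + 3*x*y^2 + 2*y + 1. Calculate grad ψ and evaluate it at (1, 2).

(16, 14)

∂ψ/∂x = 4*x + 3*y^2
∂ψ/∂y = 6*x*y + 2
∇ψ = (4*x + 3*y^2, 6*x*y + 2)
At (1, 2): (16, 14).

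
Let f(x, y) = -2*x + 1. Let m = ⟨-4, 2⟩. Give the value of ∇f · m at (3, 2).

∂f/∂x = -2
∂f/∂y = 0
∇f at (3, 2) = (-2, 0)
∇f · m = (-2)(-4) + (0)(2) = 8

8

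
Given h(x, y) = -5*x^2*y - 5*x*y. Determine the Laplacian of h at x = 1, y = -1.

10

∂²h/∂x² = -10*y
∂²h/∂y² = 0
∇²h = -10*y
At (1, -1): 10.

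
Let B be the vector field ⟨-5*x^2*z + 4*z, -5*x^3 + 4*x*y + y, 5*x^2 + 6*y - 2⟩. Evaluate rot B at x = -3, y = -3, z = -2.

(∇×B)₁ = ∂B₃/∂y − ∂B₂/∂z = 6
(∇×B)₂ = ∂B₁/∂z − ∂B₃/∂x = -5*x^2 - 10*x + 4
(∇×B)₃ = ∂B₂/∂x − ∂B₁/∂y = -15*x^2 + 4*y
∇×B = (6, -5*x^2 - 10*x + 4, -15*x^2 + 4*y)
At (-3, -3, -2): (6, -11, -147).

(6, -11, -147)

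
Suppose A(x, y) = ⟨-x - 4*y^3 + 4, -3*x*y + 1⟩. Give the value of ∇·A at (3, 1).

∂A₁/∂x = -1
∂A₂/∂y = -3*x
∇·A = -3*x - 1
At (3, 1): -10.

-10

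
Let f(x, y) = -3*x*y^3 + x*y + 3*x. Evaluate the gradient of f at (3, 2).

(-19, -105)

∂f/∂x = -3*y^3 + y + 3
∂f/∂y = -9*x*y^2 + x
∇f = (-3*y^3 + y + 3, -9*x*y^2 + x)
At (3, 2): (-19, -105).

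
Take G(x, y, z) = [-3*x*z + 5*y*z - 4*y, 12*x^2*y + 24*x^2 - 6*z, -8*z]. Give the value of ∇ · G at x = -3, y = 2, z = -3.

∂G₁/∂x = -3*z
∂G₂/∂y = 12*x^2
∂G₃/∂z = -8
∇·G = 12*x^2 - 3*z - 8
At (-3, 2, -3): 109.

109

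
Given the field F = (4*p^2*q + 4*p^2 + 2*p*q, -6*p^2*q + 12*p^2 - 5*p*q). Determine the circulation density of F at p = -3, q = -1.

-133

∂F₂/∂p = -12*p*q + 24*p - 5*q
∂F₁/∂q = 4*p^2 + 2*p
Scalar curl = -4*p^2 - 12*p*q + 22*p - 5*q
At (-3, -1): -133.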